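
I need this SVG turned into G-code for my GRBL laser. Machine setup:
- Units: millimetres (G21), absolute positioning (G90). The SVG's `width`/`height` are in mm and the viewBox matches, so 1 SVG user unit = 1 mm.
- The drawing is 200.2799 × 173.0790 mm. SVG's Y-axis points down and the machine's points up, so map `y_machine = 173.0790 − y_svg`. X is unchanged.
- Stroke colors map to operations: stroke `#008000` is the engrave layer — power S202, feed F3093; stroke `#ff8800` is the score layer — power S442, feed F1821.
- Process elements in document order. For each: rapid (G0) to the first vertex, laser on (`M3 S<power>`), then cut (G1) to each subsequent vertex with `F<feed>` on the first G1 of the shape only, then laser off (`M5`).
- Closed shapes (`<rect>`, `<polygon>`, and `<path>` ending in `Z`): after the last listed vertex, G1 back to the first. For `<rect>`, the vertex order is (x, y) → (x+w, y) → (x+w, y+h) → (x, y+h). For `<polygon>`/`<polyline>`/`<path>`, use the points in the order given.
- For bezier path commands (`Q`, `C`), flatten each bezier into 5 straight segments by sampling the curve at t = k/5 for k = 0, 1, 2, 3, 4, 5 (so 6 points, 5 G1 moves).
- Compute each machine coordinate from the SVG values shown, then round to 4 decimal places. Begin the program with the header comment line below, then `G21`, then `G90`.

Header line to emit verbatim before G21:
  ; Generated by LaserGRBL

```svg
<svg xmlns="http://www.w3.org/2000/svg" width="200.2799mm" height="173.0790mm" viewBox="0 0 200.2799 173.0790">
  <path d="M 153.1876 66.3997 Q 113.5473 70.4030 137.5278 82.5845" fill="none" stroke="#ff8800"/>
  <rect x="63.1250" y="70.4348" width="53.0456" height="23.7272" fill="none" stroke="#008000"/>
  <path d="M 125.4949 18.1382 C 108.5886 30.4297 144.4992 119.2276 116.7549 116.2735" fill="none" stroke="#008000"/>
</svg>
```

Since the viewBox matches the mm dimensions, user units are millimetres directly. The only transform is the Y-flip y_m = 173.0790 − y_svg.

Shape 1 is a quadratic bezier drawn with `<path>`. Its stroke #ff8800 means score at S442, F1821. After flipping Y the toolpath is (153.1876,106.6793) → (139.8763,104.7509) → (131.6547,102.1681) → (128.5227,98.9312) → (130.4804,95.0400) → (137.5278,90.4945).

Shape 2 is a rectangle drawn with `<rect>`. Its stroke #008000 means engrave at S202, F3093. After flipping Y the toolpath is (63.1250,102.6442) → (116.1706,102.6442) → (116.1706,78.9170) → (63.1250,78.9170) → (63.1250,102.6442), returning to the start.

Shape 3 is a cubic bezier drawn with `<path>`. Its stroke #008000 means engrave at S202, F3093. After flipping Y the toolpath is (125.4949,154.9408) → (120.7574,139.7312) → (123.1053,114.2365) → (126.9479,86.5330) → (126.6947,64.6972) → (116.7549,56.8055).

; Generated by LaserGRBL
G21
G90
G0 X153.1876 Y106.6793
M3 S442
G1 X139.8763 Y104.7509 F1821
G1 X131.6547 Y102.1681
G1 X128.5227 Y98.9312
G1 X130.4804 Y95.0400
G1 X137.5278 Y90.4945
M5
G0 X63.1250 Y102.6442
M3 S202
G1 X116.1706 Y102.6442 F3093
G1 X116.1706 Y78.9170
G1 X63.1250 Y78.9170
G1 X63.1250 Y102.6442
M5
G0 X125.4949 Y154.9408
M3 S202
G1 X120.7574 Y139.7312 F3093
G1 X123.1053 Y114.2365
G1 X126.9479 Y86.5330
G1 X126.6947 Y64.6972
G1 X116.7549 Y56.8055
M5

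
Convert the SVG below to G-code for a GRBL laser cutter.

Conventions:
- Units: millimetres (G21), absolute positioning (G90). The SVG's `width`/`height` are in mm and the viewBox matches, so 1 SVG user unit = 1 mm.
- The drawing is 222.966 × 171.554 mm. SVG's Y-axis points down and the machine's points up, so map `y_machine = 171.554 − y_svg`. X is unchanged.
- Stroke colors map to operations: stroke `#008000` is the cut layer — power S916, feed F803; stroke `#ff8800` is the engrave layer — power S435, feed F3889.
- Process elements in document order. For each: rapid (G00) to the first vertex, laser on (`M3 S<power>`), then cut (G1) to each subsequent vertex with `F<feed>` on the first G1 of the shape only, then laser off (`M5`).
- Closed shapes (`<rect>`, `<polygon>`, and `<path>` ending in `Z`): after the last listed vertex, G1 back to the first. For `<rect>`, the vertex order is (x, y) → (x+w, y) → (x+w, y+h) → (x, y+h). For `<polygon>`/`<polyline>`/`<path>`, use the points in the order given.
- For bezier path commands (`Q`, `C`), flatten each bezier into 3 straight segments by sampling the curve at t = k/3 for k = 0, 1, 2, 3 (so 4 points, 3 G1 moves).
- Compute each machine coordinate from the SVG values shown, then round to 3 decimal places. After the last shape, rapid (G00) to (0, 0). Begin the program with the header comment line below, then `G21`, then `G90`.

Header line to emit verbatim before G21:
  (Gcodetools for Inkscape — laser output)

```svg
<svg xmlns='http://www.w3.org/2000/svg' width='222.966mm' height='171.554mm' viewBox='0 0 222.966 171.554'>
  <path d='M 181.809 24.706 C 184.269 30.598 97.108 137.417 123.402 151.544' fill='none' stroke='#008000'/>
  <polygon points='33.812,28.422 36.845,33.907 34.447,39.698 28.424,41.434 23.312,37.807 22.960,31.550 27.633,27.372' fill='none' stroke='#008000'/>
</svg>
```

Since the viewBox matches the mm dimensions, user units are millimetres directly. The only transform is the Y-flip y_m = 171.554 − y_svg.

Shape 1 is a cubic bezier drawn with `<path>`. Its stroke #008000 means cut at S916, F803. After flipping Y the toolpath is (181.809,146.848) → (161.917,114.485) → (127.405,57.863) → (123.402,20.010).

Shape 2 is a regular polygon drawn with `<polygon>`. Its stroke #008000 means cut at S916, F803. After flipping Y the toolpath is (33.812,143.132) → (36.845,137.647) → (34.447,131.856) → (28.424,130.120) → (23.312,133.747) → (22.960,140.004) → (27.633,144.182) → (33.812,143.132), returning to the start.

(Gcodetools for Inkscape — laser output)
G21
G90
G00 X181.809 Y146.848
M3 S916
G1 X161.917 Y114.485 F803
G1 X127.405 Y57.863
G1 X123.402 Y20.010
M5
G00 X33.812 Y143.132
M3 S916
G1 X36.845 Y137.647 F803
G1 X34.447 Y131.856
G1 X28.424 Y130.120
G1 X23.312 Y133.747
G1 X22.960 Y140.004
G1 X27.633 Y144.182
G1 X33.812 Y143.132
M5
G00 X0.000 Y0.000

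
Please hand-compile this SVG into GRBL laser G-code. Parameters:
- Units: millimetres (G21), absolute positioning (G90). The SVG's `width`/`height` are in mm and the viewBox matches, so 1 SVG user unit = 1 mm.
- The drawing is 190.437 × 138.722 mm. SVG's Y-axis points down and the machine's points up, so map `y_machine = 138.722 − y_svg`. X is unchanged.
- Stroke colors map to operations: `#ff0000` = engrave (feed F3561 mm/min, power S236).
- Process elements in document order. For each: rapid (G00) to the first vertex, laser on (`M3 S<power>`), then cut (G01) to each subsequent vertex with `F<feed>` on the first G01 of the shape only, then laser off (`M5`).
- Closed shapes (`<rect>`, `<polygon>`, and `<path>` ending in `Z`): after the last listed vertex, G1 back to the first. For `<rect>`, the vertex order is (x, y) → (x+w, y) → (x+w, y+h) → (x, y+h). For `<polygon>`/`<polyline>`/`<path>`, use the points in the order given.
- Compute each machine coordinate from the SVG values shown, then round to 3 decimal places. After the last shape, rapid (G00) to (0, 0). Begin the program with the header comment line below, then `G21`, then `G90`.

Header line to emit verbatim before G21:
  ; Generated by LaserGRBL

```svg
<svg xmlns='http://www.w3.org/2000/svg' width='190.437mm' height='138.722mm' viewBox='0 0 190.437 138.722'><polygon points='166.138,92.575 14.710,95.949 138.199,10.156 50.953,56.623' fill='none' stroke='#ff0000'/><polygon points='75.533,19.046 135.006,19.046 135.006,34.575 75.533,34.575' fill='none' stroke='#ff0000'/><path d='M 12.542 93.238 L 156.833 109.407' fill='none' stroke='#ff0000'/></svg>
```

; Generated by LaserGRBL
G21
G90
G00 X166.138 Y46.147
M3 S236
G01 X14.710 Y42.773 F3561
G01 X138.199 Y128.566
G01 X50.953 Y82.099
G01 X166.138 Y46.147
M5
G00 X75.533 Y119.676
M3 S236
G01 X135.006 Y119.676 F3561
G01 X135.006 Y104.147
G01 X75.533 Y104.147
G01 X75.533 Y119.676
M5
G00 X12.542 Y45.484
M3 S236
G01 X156.833 Y29.315 F3561
M5
G00 X0.000 Y0.000

Since the viewBox matches the mm dimensions, user units are millimetres directly. The only transform is the Y-flip y_m = 138.722 − y_svg.

Shape 1 is a closed polygon drawn with `<polygon>`. Its stroke #ff0000 means engrave at S236, F3561. After flipping Y the toolpath is (166.138,46.147) → (14.710,42.773) → (138.199,128.566) → (50.953,82.099) → (166.138,46.147), returning to the start.

Shape 2 is a rectangle drawn with `<polygon>`. Its stroke #ff0000 means engrave at S236, F3561. After flipping Y the toolpath is (75.533,119.676) → (135.006,119.676) → (135.006,104.147) → (75.533,104.147) → (75.533,119.676), returning to the start.

Shape 3 is a line segment drawn with `<path>`. Its stroke #ff0000 means engrave at S236, F3561. After flipping Y the toolpath is (12.542,45.484) → (156.833,29.315).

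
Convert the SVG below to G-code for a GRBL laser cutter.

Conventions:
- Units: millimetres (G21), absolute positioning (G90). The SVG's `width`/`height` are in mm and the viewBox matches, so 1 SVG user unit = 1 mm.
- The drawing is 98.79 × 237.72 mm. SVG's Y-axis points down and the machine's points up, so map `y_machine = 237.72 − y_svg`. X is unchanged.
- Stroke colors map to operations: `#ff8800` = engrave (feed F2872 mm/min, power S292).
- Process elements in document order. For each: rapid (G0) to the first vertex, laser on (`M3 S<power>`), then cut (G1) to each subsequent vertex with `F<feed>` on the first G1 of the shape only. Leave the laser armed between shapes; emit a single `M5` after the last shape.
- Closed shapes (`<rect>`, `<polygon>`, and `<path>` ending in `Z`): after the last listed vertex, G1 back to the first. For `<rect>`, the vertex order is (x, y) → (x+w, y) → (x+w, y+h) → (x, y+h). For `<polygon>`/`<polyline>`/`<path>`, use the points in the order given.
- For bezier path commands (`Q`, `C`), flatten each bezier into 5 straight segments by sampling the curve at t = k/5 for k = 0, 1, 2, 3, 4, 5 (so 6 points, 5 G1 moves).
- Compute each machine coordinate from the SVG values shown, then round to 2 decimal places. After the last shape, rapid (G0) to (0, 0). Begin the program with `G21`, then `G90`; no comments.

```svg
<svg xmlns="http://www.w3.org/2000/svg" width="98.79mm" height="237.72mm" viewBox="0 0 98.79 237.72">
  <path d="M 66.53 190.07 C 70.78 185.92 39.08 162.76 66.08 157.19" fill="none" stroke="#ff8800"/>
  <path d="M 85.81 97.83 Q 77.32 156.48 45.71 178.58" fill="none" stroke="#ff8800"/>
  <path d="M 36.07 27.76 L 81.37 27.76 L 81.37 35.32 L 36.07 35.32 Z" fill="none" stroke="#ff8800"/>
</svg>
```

Since the viewBox matches the mm dimensions, user units are millimetres directly. The only transform is the Y-flip y_m = 237.72 − y_svg.

Shape 1 is a cubic bezier drawn with `<path>`. Its stroke #ff8800 means engrave at S292, F2872. After flipping Y the toolpath is (66.53,47.65) → (65.52,52.13) → (60.43,59.41) → (55.80,67.75) → (56.17,75.37) → (66.08,80.53).

Shape 2 is a quadratic bezier drawn with `<path>`. Its stroke #ff8800 means engrave at S292, F2872. After flipping Y the toolpath is (85.81,139.89) → (81.49,117.89) → (75.32,98.82) → (67.30,82.67) → (57.43,69.44) → (45.71,59.14).

Shape 3 is a rectangle drawn with `<path>`. Its stroke #ff8800 means engrave at S292, F2872. After flipping Y the toolpath is (36.07,209.96) → (81.37,209.96) → (81.37,202.40) → (36.07,202.40) → (36.07,209.96), returning to the start.

G21
G90
G0 X66.53 Y47.65
M3 S292
G1 X65.52 Y52.13 F2872
G1 X60.43 Y59.41
G1 X55.80 Y67.75
G1 X56.17 Y75.37
G1 X66.08 Y80.53
G0 X85.81 Y139.89
M3 S292
G1 X81.49 Y117.89 F2872
G1 X75.32 Y98.82
G1 X67.30 Y82.67
G1 X57.43 Y69.44
G1 X45.71 Y59.14
G0 X36.07 Y209.96
M3 S292
G1 X81.37 Y209.96 F2872
G1 X81.37 Y202.40
G1 X36.07 Y202.40
G1 X36.07 Y209.96
M5
G0 X0.00 Y0.00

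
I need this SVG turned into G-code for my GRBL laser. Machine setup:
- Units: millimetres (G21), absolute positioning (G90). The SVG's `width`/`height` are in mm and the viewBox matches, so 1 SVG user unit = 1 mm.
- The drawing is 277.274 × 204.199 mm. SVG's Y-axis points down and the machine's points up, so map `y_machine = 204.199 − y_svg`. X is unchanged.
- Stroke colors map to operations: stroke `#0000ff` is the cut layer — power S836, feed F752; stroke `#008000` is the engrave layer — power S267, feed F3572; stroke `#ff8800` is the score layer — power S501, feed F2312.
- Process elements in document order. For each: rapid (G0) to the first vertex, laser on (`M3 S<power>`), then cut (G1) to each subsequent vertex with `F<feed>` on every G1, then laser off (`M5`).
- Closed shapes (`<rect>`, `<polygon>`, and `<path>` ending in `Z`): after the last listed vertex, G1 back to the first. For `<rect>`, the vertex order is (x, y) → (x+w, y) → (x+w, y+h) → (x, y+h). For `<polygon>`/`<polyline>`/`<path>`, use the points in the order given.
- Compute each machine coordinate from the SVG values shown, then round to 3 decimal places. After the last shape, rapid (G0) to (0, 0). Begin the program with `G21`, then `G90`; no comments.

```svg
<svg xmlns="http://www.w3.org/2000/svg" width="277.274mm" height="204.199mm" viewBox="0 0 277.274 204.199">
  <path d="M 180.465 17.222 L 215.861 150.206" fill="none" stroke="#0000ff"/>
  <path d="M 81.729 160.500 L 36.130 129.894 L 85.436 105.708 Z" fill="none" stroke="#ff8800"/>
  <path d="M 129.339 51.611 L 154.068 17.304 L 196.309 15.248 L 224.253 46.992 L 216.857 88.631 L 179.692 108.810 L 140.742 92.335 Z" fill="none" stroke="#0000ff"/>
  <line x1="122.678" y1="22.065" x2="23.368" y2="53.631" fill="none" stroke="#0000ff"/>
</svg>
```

G21
G90
G0 X180.465 Y186.977
M3 S836
G1 X215.861 Y53.993 F752
M5
G0 X81.729 Y43.699
M3 S501
G1 X36.130 Y74.305 F2312
G1 X85.436 Y98.491 F2312
G1 X81.729 Y43.699 F2312
M5
G0 X129.339 Y152.588
M3 S836
G1 X154.068 Y186.895 F752
G1 X196.309 Y188.951 F752
G1 X224.253 Y157.207 F752
G1 X216.857 Y115.568 F752
G1 X179.692 Y95.389 F752
G1 X140.742 Y111.864 F752
G1 X129.339 Y152.588 F752
M5
G0 X122.678 Y182.134
M3 S836
G1 X23.368 Y150.568 F752
M5
G0 X0.000 Y0.000

viewBox `0 0 277.274 204.199` with mm width/height → 1 unit = 1 mm. Flip: y_m = 204.199 − y_svg.

**Shape 1** — `<path>` line segment, stroke `#0000ff` → cut (S836, F752). Machine vertices: (180.465,186.977) → (215.861,53.993). Open path.

**Shape 2** — `<path>` regular polygon, stroke `#ff8800` → score (S501, F2312). Machine vertices: (81.729,43.699) → (36.130,74.305) → (85.436,98.491) → (81.729,43.699). Closed: final G1 returns to the first vertex.

**Shape 3** — `<path>` regular polygon, stroke `#0000ff` → cut (S836, F752). Machine vertices: (129.339,152.588) → (154.068,186.895) → (196.309,188.951) → (224.253,157.207) → (216.857,115.568) → (179.692,95.389) → (140.742,111.864) → (129.339,152.588). Closed: final G1 returns to the first vertex.

**Shape 4** — `<line>` line segment, stroke `#0000ff` → cut (S836, F752). Machine vertices: (122.678,182.134) → (23.368,150.568). Open path.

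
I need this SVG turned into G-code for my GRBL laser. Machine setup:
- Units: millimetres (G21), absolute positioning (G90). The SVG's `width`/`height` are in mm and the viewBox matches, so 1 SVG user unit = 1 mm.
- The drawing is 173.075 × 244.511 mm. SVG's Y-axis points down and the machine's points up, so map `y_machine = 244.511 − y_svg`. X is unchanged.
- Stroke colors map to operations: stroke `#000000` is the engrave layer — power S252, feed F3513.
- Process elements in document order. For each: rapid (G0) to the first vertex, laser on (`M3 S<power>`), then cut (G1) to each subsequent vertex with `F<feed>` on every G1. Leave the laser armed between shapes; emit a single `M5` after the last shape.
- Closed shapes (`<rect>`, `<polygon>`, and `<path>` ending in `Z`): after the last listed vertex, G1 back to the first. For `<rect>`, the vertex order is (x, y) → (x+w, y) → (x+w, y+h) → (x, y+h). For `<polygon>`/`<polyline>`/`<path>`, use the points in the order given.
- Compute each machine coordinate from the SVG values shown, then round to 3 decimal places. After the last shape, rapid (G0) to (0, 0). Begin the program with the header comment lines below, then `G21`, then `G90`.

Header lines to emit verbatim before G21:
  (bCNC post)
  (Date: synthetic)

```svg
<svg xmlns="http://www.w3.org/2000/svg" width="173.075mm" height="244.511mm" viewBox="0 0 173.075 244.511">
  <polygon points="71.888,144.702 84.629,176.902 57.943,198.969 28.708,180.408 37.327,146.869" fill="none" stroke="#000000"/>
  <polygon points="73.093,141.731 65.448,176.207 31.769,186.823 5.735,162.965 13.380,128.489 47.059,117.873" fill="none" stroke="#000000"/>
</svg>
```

1 u = 1 mm; y_m = 244.511 − y.

[1] `<polygon>` regular polygon, #000000→engrave S252 F3513: (71.888,99.809) → (84.629,67.609) → (57.943,45.542) → (28.708,64.103) → (37.327,97.642) → (71.888,99.809) (closed)

[2] `<polygon>` regular polygon, #000000→engrave S252 F3513: (73.093,102.780) → (65.448,68.304) → (31.769,57.688) → (5.735,81.546) → (13.380,116.022) → (47.059,126.638) → (73.093,102.780) (closed)

(bCNC post)
(Date: synthetic)
G21
G90
G0 X71.888 Y99.809
M3 S252
G1 X84.629 Y67.609 F3513
G1 X57.943 Y45.542 F3513
G1 X28.708 Y64.103 F3513
G1 X37.327 Y97.642 F3513
G1 X71.888 Y99.809 F3513
G0 X73.093 Y102.780
M3 S252
G1 X65.448 Y68.304 F3513
G1 X31.769 Y57.688 F3513
G1 X5.735 Y81.546 F3513
G1 X13.380 Y116.022 F3513
G1 X47.059 Y126.638 F3513
G1 X73.093 Y102.780 F3513
M5
G0 X0.000 Y0.000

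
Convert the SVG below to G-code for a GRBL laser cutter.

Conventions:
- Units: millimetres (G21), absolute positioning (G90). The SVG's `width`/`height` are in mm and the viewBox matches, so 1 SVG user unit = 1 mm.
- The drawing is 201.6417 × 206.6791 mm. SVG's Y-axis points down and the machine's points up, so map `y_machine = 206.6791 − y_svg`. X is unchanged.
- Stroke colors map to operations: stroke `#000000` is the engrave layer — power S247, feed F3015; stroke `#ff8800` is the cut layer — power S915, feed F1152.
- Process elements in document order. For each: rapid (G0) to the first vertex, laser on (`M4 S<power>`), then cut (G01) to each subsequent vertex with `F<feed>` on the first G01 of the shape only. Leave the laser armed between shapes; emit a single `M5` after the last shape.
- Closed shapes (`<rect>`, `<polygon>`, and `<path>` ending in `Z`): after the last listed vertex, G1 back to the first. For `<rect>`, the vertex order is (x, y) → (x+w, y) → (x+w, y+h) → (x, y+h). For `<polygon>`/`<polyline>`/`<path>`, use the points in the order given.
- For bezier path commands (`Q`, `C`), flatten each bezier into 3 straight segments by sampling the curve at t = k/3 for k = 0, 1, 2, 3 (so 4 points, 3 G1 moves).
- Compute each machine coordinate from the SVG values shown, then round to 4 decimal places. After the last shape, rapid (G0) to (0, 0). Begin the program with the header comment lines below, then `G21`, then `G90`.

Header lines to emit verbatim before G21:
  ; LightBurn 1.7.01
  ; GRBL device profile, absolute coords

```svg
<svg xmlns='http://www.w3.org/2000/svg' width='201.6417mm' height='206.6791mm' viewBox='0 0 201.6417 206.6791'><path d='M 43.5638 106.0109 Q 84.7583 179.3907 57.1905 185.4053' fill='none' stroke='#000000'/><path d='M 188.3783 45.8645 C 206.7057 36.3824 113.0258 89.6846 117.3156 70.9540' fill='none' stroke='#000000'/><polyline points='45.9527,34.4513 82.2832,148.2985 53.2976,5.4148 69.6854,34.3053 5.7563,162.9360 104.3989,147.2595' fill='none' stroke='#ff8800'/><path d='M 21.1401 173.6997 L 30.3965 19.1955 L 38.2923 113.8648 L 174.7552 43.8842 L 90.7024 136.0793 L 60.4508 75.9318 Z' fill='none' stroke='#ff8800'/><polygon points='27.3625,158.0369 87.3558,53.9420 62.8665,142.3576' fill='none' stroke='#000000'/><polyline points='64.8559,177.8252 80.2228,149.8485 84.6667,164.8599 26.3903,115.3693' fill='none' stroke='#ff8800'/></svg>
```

Since the viewBox matches the mm dimensions, user units are millimetres directly. The only transform is the Y-flip y_m = 206.6791 − y_svg.

Shape 1 is a quadratic bezier drawn with `<path>`. Its stroke #000000 means engrave at S247, F3015. After flipping Y the toolpath is (43.5638,100.6682) → (63.3865,59.2334) → (67.9288,32.7686) → (57.1905,21.2738).

Shape 2 is a cubic bezier drawn with `<path>`. Its stroke #000000 means engrave at S247, F3015. After flipping Y the toolpath is (188.3783,160.8146) → (177.1469,154.3618) → (137.9054,136.0122) → (117.3156,135.7251).

Shape 3 is a open polyline drawn with `<polyline>`. Its stroke #ff8800 means cut at S915, F1152. After flipping Y the toolpath is (45.9527,172.2278) → (82.2832,58.3806) → (53.2976,201.2643) → (69.6854,172.3738) → (5.7563,43.7431) → (104.3989,59.4196).

Shape 4 is a closed polygon drawn with `<path>`. Its stroke #ff8800 means cut at S915, F1152. After flipping Y the toolpath is (21.1401,32.9794) → (30.3965,187.4836) → (38.2923,92.8143) → (174.7552,162.7949) → (90.7024,70.5998) → (60.4508,130.7473) → (21.1401,32.9794), returning to the start.

Shape 5 is a closed polygon drawn with `<polygon>`. Its stroke #000000 means engrave at S247, F3015. After flipping Y the toolpath is (27.3625,48.6422) → (87.3558,152.7371) → (62.8665,64.3215) → (27.3625,48.6422), returning to the start.

Shape 6 is a open polyline drawn with `<polyline>`. Its stroke #ff8800 means cut at S915, F1152. After flipping Y the toolpath is (64.8559,28.8539) → (80.2228,56.8306) → (84.6667,41.8192) → (26.3903,91.3098).

; LightBurn 1.7.01
; GRBL device profile, absolute coords
G21
G90
G0 X43.5638 Y100.6682
M4 S247
G01 X63.3865 Y59.2334 F3015
G01 X67.9288 Y32.7686
G01 X57.1905 Y21.2738
G0 X188.3783 Y160.8146
M4 S247
G01 X177.1469 Y154.3618 F3015
G01 X137.9054 Y136.0122
G01 X117.3156 Y135.7251
G0 X45.9527 Y172.2278
M4 S915
G01 X82.2832 Y58.3806 F1152
G01 X53.2976 Y201.2643
G01 X69.6854 Y172.3738
G01 X5.7563 Y43.7431
G01 X104.3989 Y59.4196
G0 X21.1401 Y32.9794
M4 S915
G01 X30.3965 Y187.4836 F1152
G01 X38.2923 Y92.8143
G01 X174.7552 Y162.7949
G01 X90.7024 Y70.5998
G01 X60.4508 Y130.7473
G01 X21.1401 Y32.9794
G0 X27.3625 Y48.6422
M4 S247
G01 X87.3558 Y152.7371 F3015
G01 X62.8665 Y64.3215
G01 X27.3625 Y48.6422
G0 X64.8559 Y28.8539
M4 S915
G01 X80.2228 Y56.8306 F1152
G01 X84.6667 Y41.8192
G01 X26.3903 Y91.3098
M5
G0 X0.0000 Y0.0000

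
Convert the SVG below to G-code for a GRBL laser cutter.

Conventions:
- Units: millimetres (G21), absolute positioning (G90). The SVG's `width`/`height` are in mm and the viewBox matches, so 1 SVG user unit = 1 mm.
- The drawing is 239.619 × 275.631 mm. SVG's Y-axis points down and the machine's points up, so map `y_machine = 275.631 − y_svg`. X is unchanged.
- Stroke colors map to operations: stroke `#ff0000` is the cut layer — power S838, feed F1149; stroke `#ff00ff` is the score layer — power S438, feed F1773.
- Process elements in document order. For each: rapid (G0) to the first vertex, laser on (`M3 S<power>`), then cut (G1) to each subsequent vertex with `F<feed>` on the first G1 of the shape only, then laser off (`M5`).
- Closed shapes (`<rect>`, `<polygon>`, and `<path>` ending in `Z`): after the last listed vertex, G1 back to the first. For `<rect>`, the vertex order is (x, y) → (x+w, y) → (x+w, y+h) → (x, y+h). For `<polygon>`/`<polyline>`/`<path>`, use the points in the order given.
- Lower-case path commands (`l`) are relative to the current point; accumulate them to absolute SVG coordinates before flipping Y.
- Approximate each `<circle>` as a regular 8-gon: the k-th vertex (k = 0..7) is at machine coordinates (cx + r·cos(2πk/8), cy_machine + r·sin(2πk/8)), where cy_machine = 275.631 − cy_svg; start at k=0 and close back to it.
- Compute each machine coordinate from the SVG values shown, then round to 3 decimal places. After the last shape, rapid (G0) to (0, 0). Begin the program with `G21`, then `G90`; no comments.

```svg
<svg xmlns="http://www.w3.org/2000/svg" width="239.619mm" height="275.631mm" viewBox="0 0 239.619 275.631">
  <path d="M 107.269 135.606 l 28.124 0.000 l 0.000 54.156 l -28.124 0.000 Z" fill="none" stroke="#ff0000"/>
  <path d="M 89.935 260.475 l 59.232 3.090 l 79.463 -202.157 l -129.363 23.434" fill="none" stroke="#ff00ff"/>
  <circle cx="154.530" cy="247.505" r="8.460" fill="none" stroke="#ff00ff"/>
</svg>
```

viewBox `0 0 239.619 275.631` with mm width/height → 1 unit = 1 mm. Flip: y_m = 275.631 − y_svg.

**Shape 1** — `<path>` rectangle, stroke `#ff0000` → cut (S838, F1149). Machine vertices: (107.269,140.025) → (135.393,140.025) → (135.393,85.869) → (107.269,85.869) → (107.269,140.025). Closed: final G1 returns to the first vertex.

**Shape 2** — `<path>` open polyline, stroke `#ff00ff` → score (S438, F1773). Machine vertices: (89.935,15.156) → (149.167,12.066) → (228.630,214.223) → (99.267,190.789). Open path.

**Shape 3** — `<circle>` circle, stroke `#ff00ff` → score (S438, F1773). Machine vertices: (162.990,28.126) → (160.512,34.108) → (154.530,36.586) → (148.548,34.108) → (146.070,28.126) → (148.548,22.144) → (154.530,19.666) → (160.512,22.144) → (162.990,28.126). Closed: final G1 returns to the first vertex.

G21
G90
G0 X107.269 Y140.025
M3 S838
G1 X135.393 Y140.025 F1149
G1 X135.393 Y85.869
G1 X107.269 Y85.869
G1 X107.269 Y140.025
M5
G0 X89.935 Y15.156
M3 S438
G1 X149.167 Y12.066 F1773
G1 X228.630 Y214.223
G1 X99.267 Y190.789
M5
G0 X162.990 Y28.126
M3 S438
G1 X160.512 Y34.108 F1773
G1 X154.530 Y36.586
G1 X148.548 Y34.108
G1 X146.070 Y28.126
G1 X148.548 Y22.144
G1 X154.530 Y19.666
G1 X160.512 Y22.144
G1 X162.990 Y28.126
M5
G0 X0.000 Y0.000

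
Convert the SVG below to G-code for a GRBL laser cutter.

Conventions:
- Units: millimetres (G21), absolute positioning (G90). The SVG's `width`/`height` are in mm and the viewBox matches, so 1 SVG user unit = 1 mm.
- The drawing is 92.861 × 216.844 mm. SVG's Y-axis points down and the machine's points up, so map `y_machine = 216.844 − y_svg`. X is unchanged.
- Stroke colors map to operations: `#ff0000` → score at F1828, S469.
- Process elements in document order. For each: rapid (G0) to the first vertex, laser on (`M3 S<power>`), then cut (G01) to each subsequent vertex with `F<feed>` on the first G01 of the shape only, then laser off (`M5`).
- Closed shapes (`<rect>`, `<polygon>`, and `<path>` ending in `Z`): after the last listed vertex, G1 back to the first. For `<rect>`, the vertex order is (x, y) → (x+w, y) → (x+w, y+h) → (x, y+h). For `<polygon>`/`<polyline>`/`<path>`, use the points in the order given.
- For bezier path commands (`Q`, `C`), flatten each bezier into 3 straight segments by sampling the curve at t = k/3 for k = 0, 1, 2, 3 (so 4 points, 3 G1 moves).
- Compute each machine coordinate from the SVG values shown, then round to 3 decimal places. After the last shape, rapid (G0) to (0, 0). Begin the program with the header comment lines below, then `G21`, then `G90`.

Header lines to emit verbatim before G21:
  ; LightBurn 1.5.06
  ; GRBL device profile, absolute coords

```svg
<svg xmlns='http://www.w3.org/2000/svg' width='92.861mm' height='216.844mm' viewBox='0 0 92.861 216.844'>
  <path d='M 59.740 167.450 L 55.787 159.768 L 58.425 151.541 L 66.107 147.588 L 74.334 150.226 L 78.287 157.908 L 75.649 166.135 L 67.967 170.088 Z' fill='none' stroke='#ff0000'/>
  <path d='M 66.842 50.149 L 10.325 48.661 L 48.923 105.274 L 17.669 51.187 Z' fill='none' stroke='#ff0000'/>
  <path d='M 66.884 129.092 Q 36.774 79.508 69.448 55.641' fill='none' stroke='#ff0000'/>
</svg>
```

viewBox `0 0 92.861 216.844` with mm width/height → 1 unit = 1 mm. Flip: y_m = 216.844 − y_svg.

**Shape 1** — `<path>` regular polygon, stroke `#ff0000` → score (S469, F1828). Machine vertices: (59.740,49.394) → (55.787,57.076) → (58.425,65.303) → (66.107,69.256) → (74.334,66.618) → (78.287,58.936) → (75.649,50.709) → (67.967,46.756) → (59.740,49.394). Closed: final G1 returns to the first vertex.

**Shape 2** — `<path>` closed polygon, stroke `#ff0000` → score (S469, F1828). Machine vertices: (66.842,166.695) → (10.325,168.183) → (48.923,111.570) → (17.669,165.657) → (66.842,166.695). Closed: final G1 returns to the first vertex.

**Shape 3** — `<path>` quadratic bezier, stroke `#ff0000` → score (S469, F1828). Control points (SVG): P0=(66.884,129.092), P1=(36.774,79.508), P2=(69.448,55.641); sampled at t=k/3. Machine vertices: (66.884,87.752) → (53.787,117.951) → (54.641,142.434) → (69.448,161.203). Open path.

; LightBurn 1.5.06
; GRBL device profile, absolute coords
G21
G90
G0 X59.740 Y49.394
M3 S469
G01 X55.787 Y57.076 F1828
G01 X58.425 Y65.303
G01 X66.107 Y69.256
G01 X74.334 Y66.618
G01 X78.287 Y58.936
G01 X75.649 Y50.709
G01 X67.967 Y46.756
G01 X59.740 Y49.394
M5
G0 X66.842 Y166.695
M3 S469
G01 X10.325 Y168.183 F1828
G01 X48.923 Y111.570
G01 X17.669 Y165.657
G01 X66.842 Y166.695
M5
G0 X66.884 Y87.752
M3 S469
G01 X53.787 Y117.951 F1828
G01 X54.641 Y142.434
G01 X69.448 Y161.203
M5
G0 X0.000 Y0.000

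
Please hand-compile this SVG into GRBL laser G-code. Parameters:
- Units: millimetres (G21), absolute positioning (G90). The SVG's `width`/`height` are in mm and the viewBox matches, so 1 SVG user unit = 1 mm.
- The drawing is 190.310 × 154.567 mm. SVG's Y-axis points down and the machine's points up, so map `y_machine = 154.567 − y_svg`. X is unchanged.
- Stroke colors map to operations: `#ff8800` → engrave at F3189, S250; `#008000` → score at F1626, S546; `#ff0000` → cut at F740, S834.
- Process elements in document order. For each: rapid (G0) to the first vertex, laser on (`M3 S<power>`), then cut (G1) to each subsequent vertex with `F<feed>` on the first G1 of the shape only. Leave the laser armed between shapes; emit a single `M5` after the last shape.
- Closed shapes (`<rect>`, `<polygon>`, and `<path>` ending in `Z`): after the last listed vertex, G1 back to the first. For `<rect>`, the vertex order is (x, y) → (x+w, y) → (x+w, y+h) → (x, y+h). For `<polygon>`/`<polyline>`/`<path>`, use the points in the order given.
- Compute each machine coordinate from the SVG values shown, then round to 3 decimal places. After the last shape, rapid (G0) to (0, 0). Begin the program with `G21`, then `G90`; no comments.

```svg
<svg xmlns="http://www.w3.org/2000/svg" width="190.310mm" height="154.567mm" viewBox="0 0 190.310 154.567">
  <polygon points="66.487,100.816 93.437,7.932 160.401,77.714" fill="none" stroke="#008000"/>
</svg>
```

G21
G90
G0 X66.487 Y53.751
M3 S546
G1 X93.437 Y146.635 F1626
G1 X160.401 Y76.853
G1 X66.487 Y53.751
M5
G0 X0.000 Y0.000

Since the viewBox matches the mm dimensions, user units are millimetres directly. The only transform is the Y-flip y_m = 154.567 − y_svg.

Shape 1 is a regular polygon drawn with `<polygon>`. Its stroke #008000 means score at S546, F1626. After flipping Y the toolpath is (66.487,53.751) → (93.437,146.635) → (160.401,76.853) → (66.487,53.751), returning to the start.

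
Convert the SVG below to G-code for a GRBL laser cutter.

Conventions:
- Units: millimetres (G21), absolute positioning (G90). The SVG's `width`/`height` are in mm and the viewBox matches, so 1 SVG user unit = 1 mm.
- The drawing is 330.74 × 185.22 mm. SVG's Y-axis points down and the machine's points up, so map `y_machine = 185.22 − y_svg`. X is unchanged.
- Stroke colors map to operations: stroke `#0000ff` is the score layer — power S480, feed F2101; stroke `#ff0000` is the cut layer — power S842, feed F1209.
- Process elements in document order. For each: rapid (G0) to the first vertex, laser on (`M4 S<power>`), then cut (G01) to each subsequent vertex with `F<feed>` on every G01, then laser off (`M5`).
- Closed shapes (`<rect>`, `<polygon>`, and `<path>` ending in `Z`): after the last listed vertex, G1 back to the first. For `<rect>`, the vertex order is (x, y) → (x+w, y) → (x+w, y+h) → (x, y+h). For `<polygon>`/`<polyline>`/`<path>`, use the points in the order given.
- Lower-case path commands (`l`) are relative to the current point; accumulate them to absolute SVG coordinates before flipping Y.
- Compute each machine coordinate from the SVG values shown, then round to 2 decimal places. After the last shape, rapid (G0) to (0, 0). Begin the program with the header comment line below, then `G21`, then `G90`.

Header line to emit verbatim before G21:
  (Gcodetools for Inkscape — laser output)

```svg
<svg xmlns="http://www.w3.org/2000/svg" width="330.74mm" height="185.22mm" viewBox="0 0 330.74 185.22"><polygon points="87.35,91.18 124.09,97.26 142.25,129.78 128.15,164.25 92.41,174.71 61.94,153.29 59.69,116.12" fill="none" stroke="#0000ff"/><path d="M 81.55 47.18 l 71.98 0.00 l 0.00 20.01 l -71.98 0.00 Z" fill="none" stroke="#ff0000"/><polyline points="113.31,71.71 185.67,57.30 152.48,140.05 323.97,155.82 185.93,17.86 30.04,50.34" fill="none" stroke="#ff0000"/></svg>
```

(Gcodetools for Inkscape — laser output)
G21
G90
G0 X87.35 Y94.04
M4 S480
G01 X124.09 Y87.96 F2101
G01 X142.25 Y55.44 F2101
G01 X128.15 Y20.97 F2101
G01 X92.41 Y10.51 F2101
G01 X61.94 Y31.93 F2101
G01 X59.69 Y69.10 F2101
G01 X87.35 Y94.04 F2101
M5
G0 X81.55 Y138.04
M4 S842
G01 X153.53 Y138.04 F1209
G01 X153.53 Y118.03 F1209
G01 X81.55 Y118.03 F1209
G01 X81.55 Y138.04 F1209
M5
G0 X113.31 Y113.51
M4 S842
G01 X185.67 Y127.92 F1209
G01 X152.48 Y45.17 F1209
G01 X323.97 Y29.40 F1209
G01 X185.93 Y167.36 F1209
G01 X30.04 Y134.88 F1209
M5
G0 X0.00 Y0.00

Since the viewBox matches the mm dimensions, user units are millimetres directly. The only transform is the Y-flip y_m = 185.22 − y_svg.

Shape 1 is a regular polygon drawn with `<polygon>`. Its stroke #0000ff means score at S480, F2101. After flipping Y the toolpath is (87.35,94.04) → (124.09,87.96) → (142.25,55.44) → (128.15,20.97) → (92.41,10.51) → (61.94,31.93) → (59.69,69.10) → (87.35,94.04), returning to the start.

Shape 2 is a rectangle drawn with `<path>`. Its stroke #ff0000 means cut at S842, F1209. After flipping Y the toolpath is (81.55,138.04) → (153.53,138.04) → (153.53,118.03) → (81.55,118.03) → (81.55,138.04), returning to the start.

Shape 3 is a open polyline drawn with `<polyline>`. Its stroke #ff0000 means cut at S842, F1209. After flipping Y the toolpath is (113.31,113.51) → (185.67,127.92) → (152.48,45.17) → (323.97,29.40) → (185.93,167.36) → (30.04,134.88).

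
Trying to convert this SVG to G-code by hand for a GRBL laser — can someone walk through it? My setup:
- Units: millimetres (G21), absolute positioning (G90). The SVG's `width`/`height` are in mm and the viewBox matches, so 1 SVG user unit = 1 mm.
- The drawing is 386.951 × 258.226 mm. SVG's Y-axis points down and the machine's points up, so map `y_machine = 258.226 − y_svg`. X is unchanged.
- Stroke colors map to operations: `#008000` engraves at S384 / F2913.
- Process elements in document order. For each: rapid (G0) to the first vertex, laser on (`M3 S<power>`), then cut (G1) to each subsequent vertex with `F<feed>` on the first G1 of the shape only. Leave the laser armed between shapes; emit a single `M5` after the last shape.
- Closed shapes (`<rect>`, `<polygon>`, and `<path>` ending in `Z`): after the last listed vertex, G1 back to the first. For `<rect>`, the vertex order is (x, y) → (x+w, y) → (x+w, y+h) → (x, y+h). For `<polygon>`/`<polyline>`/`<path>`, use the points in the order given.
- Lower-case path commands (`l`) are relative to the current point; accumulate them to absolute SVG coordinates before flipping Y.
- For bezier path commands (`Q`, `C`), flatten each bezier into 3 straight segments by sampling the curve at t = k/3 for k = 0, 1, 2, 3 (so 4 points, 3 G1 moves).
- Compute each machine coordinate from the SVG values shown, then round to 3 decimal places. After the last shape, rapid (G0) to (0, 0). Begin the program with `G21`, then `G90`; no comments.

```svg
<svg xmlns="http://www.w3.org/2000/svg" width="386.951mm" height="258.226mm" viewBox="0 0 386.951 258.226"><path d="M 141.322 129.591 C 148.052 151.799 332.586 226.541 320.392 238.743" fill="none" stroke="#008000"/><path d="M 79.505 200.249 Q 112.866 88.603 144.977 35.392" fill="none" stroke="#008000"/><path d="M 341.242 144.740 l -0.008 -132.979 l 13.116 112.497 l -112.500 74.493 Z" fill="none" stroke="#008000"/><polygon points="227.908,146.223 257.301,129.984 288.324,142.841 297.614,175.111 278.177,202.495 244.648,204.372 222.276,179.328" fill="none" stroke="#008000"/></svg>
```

viewBox `0 0 386.951 258.226` with mm width/height → 1 unit = 1 mm. Flip: y_m = 258.226 − y_svg.

**Shape 1** — `<path>` cubic bezier, stroke `#008000` → engrave (S384, F2913). Control points (SVG): P0=(141.322,129.591), P1=(148.052,151.799), P2=(332.586,226.541), P3=(320.392,238.743); sampled at t=k/3. Machine vertices: (141.322,128.635) → (193.448,93.178) → (280.882,48.270) → (320.392,19.483). Open path.

**Shape 2** — `<path>` quadratic bezier, stroke `#008000` → engrave (S384, F2913). Control points (SVG): P0=(79.505,200.249), P1=(112.866,88.603), P2=(144.977,35.392); sampled at t=k/3. Machine vertices: (79.505,57.977) → (101.607,125.915) → (123.431,180.867) → (144.977,222.834). Open path.

**Shape 3** — `<path>` closed polygon, stroke `#008000` → engrave (S384, F2913). Machine vertices: (341.242,113.486) → (341.234,246.465) → (354.350,133.968) → (241.850,59.475) → (341.242,113.486). Closed: final G1 returns to the first vertex.

**Shape 4** — `<polygon>` regular polygon, stroke `#008000` → engrave (S384, F2913). Machine vertices: (227.908,112.003) → (257.301,128.242) → (288.324,115.385) → (297.614,83.115) → (278.177,55.731) → (244.648,53.854) → (222.276,78.898) → (227.908,112.003). Closed: final G1 returns to the first vertex.

G21
G90
G0 X141.322 Y128.635
M3 S384
G1 X193.448 Y93.178 F2913
G1 X280.882 Y48.270
G1 X320.392 Y19.483
G0 X79.505 Y57.977
M3 S384
G1 X101.607 Y125.915 F2913
G1 X123.431 Y180.867
G1 X144.977 Y222.834
G0 X341.242 Y113.486
M3 S384
G1 X341.234 Y246.465 F2913
G1 X354.350 Y133.968
G1 X241.850 Y59.475
G1 X341.242 Y113.486
G0 X227.908 Y112.003
M3 S384
G1 X257.301 Y128.242 F2913
G1 X288.324 Y115.385
G1 X297.614 Y83.115
G1 X278.177 Y55.731
G1 X244.648 Y53.854
G1 X222.276 Y78.898
G1 X227.908 Y112.003
M5
G0 X0.000 Y0.000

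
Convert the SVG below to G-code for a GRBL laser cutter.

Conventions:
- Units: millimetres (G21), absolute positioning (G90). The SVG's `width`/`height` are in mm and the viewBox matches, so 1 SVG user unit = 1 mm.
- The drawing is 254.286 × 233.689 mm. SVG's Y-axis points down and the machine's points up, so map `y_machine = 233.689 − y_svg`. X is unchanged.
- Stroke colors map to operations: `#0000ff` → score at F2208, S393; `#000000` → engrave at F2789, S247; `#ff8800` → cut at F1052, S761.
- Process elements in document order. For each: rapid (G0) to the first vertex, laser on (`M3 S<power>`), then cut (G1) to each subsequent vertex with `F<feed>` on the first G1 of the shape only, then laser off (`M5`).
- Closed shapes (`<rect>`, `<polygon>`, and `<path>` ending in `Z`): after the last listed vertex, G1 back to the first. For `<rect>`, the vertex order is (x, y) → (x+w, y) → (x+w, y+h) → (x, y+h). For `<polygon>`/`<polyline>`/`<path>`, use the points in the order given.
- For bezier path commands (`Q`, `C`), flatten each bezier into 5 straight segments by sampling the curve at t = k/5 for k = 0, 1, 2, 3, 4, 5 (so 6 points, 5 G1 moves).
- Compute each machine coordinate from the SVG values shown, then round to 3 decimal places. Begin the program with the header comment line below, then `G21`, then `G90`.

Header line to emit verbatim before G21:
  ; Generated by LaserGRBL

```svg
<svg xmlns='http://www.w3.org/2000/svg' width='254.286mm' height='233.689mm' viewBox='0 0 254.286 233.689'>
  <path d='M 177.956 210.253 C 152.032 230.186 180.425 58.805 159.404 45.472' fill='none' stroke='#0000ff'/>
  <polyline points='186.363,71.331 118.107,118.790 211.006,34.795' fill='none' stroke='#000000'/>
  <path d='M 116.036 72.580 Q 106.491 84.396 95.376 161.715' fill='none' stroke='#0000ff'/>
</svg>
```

Since the viewBox matches the mm dimensions, user units are millimetres directly. The only transform is the Y-flip y_m = 233.689 − y_svg.

Shape 1 is a cubic bezier drawn with `<path>`. Its stroke #0000ff means score at S393, F2208. After flipping Y the toolpath is (177.956,23.436) → (168.090,31.639) → (166.281,68.988) → (167.549,118.714) → (166.917,164.046) → (159.404,188.217).

Shape 2 is a open polyline drawn with `<polyline>`. Its stroke #000000 means engrave at S247, F2789. After flipping Y the toolpath is (186.363,162.358) → (118.107,114.899) → (211.006,198.894).

Shape 3 is a quadratic bezier drawn with `<path>`. Its stroke #0000ff means score at S393, F2208. After flipping Y the toolpath is (116.036,161.109) → (112.155,153.762) → (108.149,141.176) → (104.017,123.349) → (99.759,100.281) → (95.376,71.974).

; Generated by LaserGRBL
G21
G90
G0 X177.956 Y23.436
M3 S393
G1 X168.090 Y31.639 F2208
G1 X166.281 Y68.988
G1 X167.549 Y118.714
G1 X166.917 Y164.046
G1 X159.404 Y188.217
M5
G0 X186.363 Y162.358
M3 S247
G1 X118.107 Y114.899 F2789
G1 X211.006 Y198.894
M5
G0 X116.036 Y161.109
M3 S393
G1 X112.155 Y153.762 F2208
G1 X108.149 Y141.176
G1 X104.017 Y123.349
G1 X99.759 Y100.281
G1 X95.376 Y71.974
M5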